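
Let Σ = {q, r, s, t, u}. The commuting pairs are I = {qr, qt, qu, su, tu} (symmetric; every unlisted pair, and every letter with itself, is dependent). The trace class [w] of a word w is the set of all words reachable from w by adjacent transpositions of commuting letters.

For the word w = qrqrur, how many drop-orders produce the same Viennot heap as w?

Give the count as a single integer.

15

drop 0:q onto floor
drop 1:r onto floor
drop 2:q onto {0:q}
drop 3:r onto {1:r}
drop 4:u onto {3:r}
drop 5:r onto {4:u}
ground layer = {0:q, 1:r}
drop-orders for the pieces not yet dropped (sum over which currently-grounded one goes next):
  1 to go: {2} 1  {5} 1
  2 to go: {0,2} 1  {2,5} 2  {4,5} 1
  3 to go: {0,2,5} 3  {2,4,5} 3  {3,4,5} 1
  4 to go: {0,2,4,5} 6  {1,3,4,5} 1  {2,3,4,5} 4
  if 0:q drops first: 5 orders
  if 1:r drops first: 10 orders
heap linearizations: 15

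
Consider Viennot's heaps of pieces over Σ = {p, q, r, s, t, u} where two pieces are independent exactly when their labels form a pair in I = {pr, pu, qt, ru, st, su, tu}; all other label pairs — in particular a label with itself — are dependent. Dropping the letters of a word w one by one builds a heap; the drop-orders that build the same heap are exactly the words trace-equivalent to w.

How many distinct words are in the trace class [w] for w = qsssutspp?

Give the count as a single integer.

47

drop 0:q onto floor
drop 1:s onto {0:q}
drop 2:s onto {1:s}
drop 3:s onto {2:s}
drop 4:u onto {0:q}
drop 5:t onto floor
drop 6:s onto {3:s}
drop 7:p onto {5:t, 6:s}
drop 8:p onto {7:p}
ground layer = {0:q, 5:t}
drop-orders for the pieces not yet dropped (sum over which currently-grounded one goes next):
  1 to go: {4} 1  {8} 1
  2 to go: {4,8} 2  {7,8} 1
  3 to go: {4,7,8} 3  {5,7,8} 1  {6,7,8} 1
  4 to go: {3,6,7,8} 1  {4,5,7,8} 4  {4,6,7,8} 4  {5,6,7,8} 2
  5 to go: {2,3,6,7,8} 1  {3,4,6,7,8} 5  {3,5,6,7,8} 3  {4,5,6,7,8} 10
  6 to go: {1,2,3,6,7,8} 1  {2,3,4,6,7,8} 6  {2,3,5,6,7,8} 4  {3,4,5,6,7,8} 18
  7 to go: {1,2,3,4,6,7,8} 7  {1,2,3,5,6,7,8} 5  {2,3,4,5,6,7,8} 28
  if 0:q drops first: 40 orders
  if 5:t drops first: 7 orders
heap linearizations: 47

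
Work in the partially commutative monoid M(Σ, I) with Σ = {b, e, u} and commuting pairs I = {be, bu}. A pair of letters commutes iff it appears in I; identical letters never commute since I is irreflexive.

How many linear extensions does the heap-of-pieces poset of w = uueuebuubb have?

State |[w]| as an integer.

120

#0=u has no predecessor
#1=u depends on [0:u]
#2=e depends on [1:u]
#3=u depends on [2:e]
#4=e depends on [3:u]
#5=b has no predecessor
#6=u depends on [4:e]
#7=u depends on [6:u]
#8=b depends on [5:b]
#9=b depends on [8:b]
sources: [0:u, 5:b]
N(rest) = Σ N(rest − s) over sources s of rest; N(one piece) = 1:
  size 1 → [7]=1  [9]=1
  size 2 → [6,7]=1  [7,9]=2  [8,9]=1
  size 3 → [4,6,7]=1  [5,8,9]=1  [6,7,9]=3  [7,8,9]=3
  size 4 → [3,4,6,7]=1  [4,6,7,9]=4  [5,7,8,9]=4  [6,7,8,9]=6
  size 5 → [2,3,4,6,7]=1  [3,4,6,7,9]=5  [4,6,7,8,9]=10  [5,6,7,8,9]=10
  size 6 → [1,2,3,4,6,7]=1  [2,3,4,6,7,9]=6  [3,4,6,7,8,9]=15  [4,5,6,7,8,9]=20
  size 7 → [0,1,2,3,4,6,7]=1  [1,2,3,4,6,7,9]=7  [2,3,4,6,7,8,9]=21  [3,4,5,6,7,8,9]=35
  size 8 → [0,1,2,3,4,6,7,9]=8  [1,2,3,4,6,7,8,9]=28  [2,3,4,5,6,7,8,9]=56
  first=0(u) contributes 84
  first=5(b) contributes 36
|[w]| = 120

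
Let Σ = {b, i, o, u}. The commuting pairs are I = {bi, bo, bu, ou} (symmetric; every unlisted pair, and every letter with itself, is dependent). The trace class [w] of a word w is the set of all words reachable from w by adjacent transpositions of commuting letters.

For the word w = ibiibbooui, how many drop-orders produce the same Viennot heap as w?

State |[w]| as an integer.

360

piece 0:i — minimal
piece 1:b — minimal
piece 2:i rests on {0:i}
piece 3:i rests on {2:i}
piece 4:b rests on {1:b}
piece 5:b rests on {4:b}
piece 6:o rests on {3:i}
piece 7:o rests on {6:o}
piece 8:u rests on {3:i}
piece 9:i rests on {7:o, 8:u}
minimal pieces: {0:i, 1:b}
ways to finish when only these pieces remain (= sum over removing one remaining piece with nothing left below it):
  1 left: {5}→1  {9}→1
  2 left: {4,5}→1  {5,9}→2  {7,9}→1  {8,9}→1
  3 left: {1,4,5}→1  {4,5,9}→3  {5,7,9}→3  {5,8,9}→3  {6,7,9}→1  {7,8,9}→2
  4 left: {1,4,5,9}→4  {4,5,7,9}→6  {4,5,8,9}→6  {5,6,7,9}→4  {5,7,8,9}→8  {6,7,8,9}→3
  5 left: {1,4,5,7,9}→10  {1,4,5,8,9}→10  {3,6,7,8,9}→3  {4,5,6,7,9}→10  {4,5,7,8,9}→20  {5,6,7,8,9}→15
  6 left: {1,4,5,6,7,9}→20  {1,4,5,7,8,9}→40  {2,3,6,7,8,9}→3  {3,5,6,7,8,9}→18  {4,5,6,7,8,9}→45
  7 left: {0,2,3,6,7,8,9}→3  {1,4,5,6,7,8,9}→105  {2,3,5,6,7,8,9}→21  {3,4,5,6,7,8,9}→63
  8 left: {0,2,3,5,6,7,8,9}→24  {1,3,4,5,6,7,8,9}→168  {2,3,4,5,6,7,8,9}→84
  placing 0:i first → 252 extensions
  placing 1:b first → 108 extensions
total linear extensions = 360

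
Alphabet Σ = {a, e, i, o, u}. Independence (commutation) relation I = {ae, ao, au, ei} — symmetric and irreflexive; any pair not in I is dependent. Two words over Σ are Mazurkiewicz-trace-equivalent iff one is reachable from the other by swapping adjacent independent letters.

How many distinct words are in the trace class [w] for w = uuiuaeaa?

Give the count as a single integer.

#0=u has no predecessor
#1=u depends on [0:u]
#2=i depends on [1:u]
#3=u depends on [2:i]
#4=a depends on [2:i]
#5=e depends on [3:u]
#6=a depends on [4:a]
#7=a depends on [6:a]
sources: [0:u]
N(rest) = Σ N(rest − s) over sources s of rest; N(one piece) = 1:
  size 1 → [5]=1  [7]=1
  size 2 → [3,5]=1  [5,7]=2  [6,7]=1
  size 3 → [3,5,7]=3  [4,6,7]=1  [5,6,7]=3
  size 4 → [3,5,6,7]=6  [4,5,6,7]=4
  size 5 → [3,4,5,6,7]=10
  size 6 → [2,3,4,5,6,7]=10
  first=0(u) contributes 10

10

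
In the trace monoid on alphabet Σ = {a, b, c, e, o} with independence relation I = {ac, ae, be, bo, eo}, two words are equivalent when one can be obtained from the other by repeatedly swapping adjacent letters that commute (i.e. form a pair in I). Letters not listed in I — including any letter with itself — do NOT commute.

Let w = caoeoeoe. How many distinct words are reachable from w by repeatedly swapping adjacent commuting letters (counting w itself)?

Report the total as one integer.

55

#0=c has no predecessor
#1=a has no predecessor
#2=o depends on [0:c, 1:a]
#3=e depends on [0:c]
#4=o depends on [2:o]
#5=e depends on [3:e]
#6=o depends on [4:o]
#7=e depends on [5:e]
sources: [0:c, 1:a]
N(rest) = Σ N(rest − s) over sources s of rest; N(one piece) = 1:
  size 1 → [6]=1  [7]=1
  size 2 → [4,6]=1  [5,7]=1  [6,7]=2
  size 3 → [2,4,6]=1  [3,5,7]=1  [4,6,7]=3  [5,6,7]=3
  size 4 → [1,2,4,6]=1  [2,4,6,7]=4  [3,5,6,7]=4  [4,5,6,7]=6
  size 5 → [1,2,4,6,7]=5  [2,4,5,6,7]=10  [3,4,5,6,7]=10
  size 6 → [1,2,4,5,6,7]=15  [2,3,4,5,6,7]=20
  first=0(c) contributes 35
  first=1(a) contributes 20
|[w]| = 55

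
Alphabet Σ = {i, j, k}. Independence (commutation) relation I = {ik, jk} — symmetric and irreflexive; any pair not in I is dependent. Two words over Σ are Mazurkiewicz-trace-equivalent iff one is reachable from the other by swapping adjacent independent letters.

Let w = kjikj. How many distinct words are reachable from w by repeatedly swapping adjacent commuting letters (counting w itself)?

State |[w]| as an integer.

10

piece 0:k — minimal
piece 1:j — minimal
piece 2:i rests on {1:j}
piece 3:k rests on {0:k}
piece 4:j rests on {2:i}
minimal pieces: {0:k, 1:j}
ways to finish when only these pieces remain (= sum over removing one remaining piece with nothing left below it):
  1 left: {3}→1  {4}→1
  2 left: {0,3}→1  {2,4}→1  {3,4}→2
  3 left: {0,3,4}→3  {1,2,4}→1  {2,3,4}→3
  placing 0:k first → 4 extensions
  placing 1:j first → 6 extensions
total linear extensions = 10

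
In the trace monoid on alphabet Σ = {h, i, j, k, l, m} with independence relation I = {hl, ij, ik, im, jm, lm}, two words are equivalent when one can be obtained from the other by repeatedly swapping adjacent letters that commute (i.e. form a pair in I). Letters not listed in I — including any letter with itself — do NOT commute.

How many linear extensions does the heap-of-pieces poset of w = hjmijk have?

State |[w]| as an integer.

piece 0:h — minimal
piece 1:j rests on {0:h}
piece 2:m rests on {0:h}
piece 3:i rests on {0:h}
piece 4:j rests on {1:j}
piece 5:k rests on {2:m, 4:j}
minimal pieces: {0:h}
ways to finish when only these pieces remain (= sum over removing one remaining piece with nothing left below it):
  1 left: {3}→1  {5}→1
  2 left: {2,5}→1  {3,5}→2  {4,5}→1
  3 left: {1,4,5}→1  {2,3,5}→3  {2,4,5}→2  {3,4,5}→3
  4 left: {1,2,4,5}→3  {1,3,4,5}→4  {2,3,4,5}→8
  placing 0:h first → 15 extensions

15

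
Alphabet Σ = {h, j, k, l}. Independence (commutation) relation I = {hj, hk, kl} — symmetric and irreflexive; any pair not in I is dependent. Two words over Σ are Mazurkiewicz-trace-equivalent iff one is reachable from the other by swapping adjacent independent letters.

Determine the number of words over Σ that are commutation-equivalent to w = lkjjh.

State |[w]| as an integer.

7

piece 0:l — minimal
piece 1:k — minimal
piece 2:j rests on {0:l, 1:k}
piece 3:j rests on {2:j}
piece 4:h rests on {0:l}
minimal pieces: {0:l, 1:k}
ways to finish when only these pieces remain (= sum over removing one remaining piece with nothing left below it):
  1 left: {3}→1  {4}→1
  2 left: {2,3}→1  {3,4}→2
  3 left: {1,2,3}→1  {2,3,4}→3
  placing 0:l first → 4 extensions
  placing 1:k first → 3 extensions
total linear extensions = 7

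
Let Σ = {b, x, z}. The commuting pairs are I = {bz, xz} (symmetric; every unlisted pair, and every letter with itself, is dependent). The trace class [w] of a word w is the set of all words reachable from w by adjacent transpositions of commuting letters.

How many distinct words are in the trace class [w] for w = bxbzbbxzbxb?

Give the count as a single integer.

55

0(b) covers ∅
1(x) covers 0:b
2(b) covers 1:x
3(z) covers ∅
4(b) covers 2:b
5(b) covers 4:b
6(x) covers 5:b
7(z) covers 3:z
8(b) covers 6:x
9(x) covers 8:b
10(b) covers 9:x
floor of heap: 0:b, 3:z
completions by unplaced set U, small U first (add the entries for U minus each lowest piece of U):
  |U|=1: {7}:1  {10}:1
  |U|=2: {3,7}:1  {7,10}:2  {9,10}:1
  |U|=3: {3,7,10}:3  {7,9,10}:3  {8,9,10}:1
  |U|=4: {3,7,9,10}:6  {6,8,9,10}:1  {7,8,9,10}:4
  |U|=5: {3,7,8,9,10}:10  {5,6,8,9,10}:1  {6,7,8,9,10}:5
  |U|=6: {3,6,7,8,9,10}:15  {4,5,6,8,9,10}:1  {5,6,7,8,9,10}:6
  |U|=7: {2,4,5,6,8,9,10}:1  {3,5,6,7,8,9,10}:21  {4,5,6,7,8,9,10}:7
  |U|=8: {1,2,4,5,6,8,9,10}:1  {2,4,5,6,7,8,9,10}:8  {3,4,5,6,7,8,9,10}:28
  |U|=9: {0,1,2,4,5,6,8,9,10}:1  {1,2,4,5,6,7,8,9,10}:9  {2,3,4,5,6,7,8,9,10}:36
  start at 0(b): 45
  start at 3(z): 10
sum over floor = 55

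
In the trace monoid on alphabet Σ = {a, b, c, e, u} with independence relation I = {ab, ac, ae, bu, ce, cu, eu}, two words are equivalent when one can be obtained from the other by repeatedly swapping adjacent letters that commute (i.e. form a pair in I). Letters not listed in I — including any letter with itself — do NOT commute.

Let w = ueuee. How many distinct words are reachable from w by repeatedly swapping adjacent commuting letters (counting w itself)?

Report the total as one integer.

10

0(u) covers ∅
1(e) covers ∅
2(u) covers 0:u
3(e) covers 1:e
4(e) covers 3:e
floor of heap: 0:u, 1:e
completions by unplaced set U, small U first (add the entries for U minus each lowest piece of U):
  |U|=1: {2}:1  {4}:1
  |U|=2: {0,2}:1  {2,4}:2  {3,4}:1
  |U|=3: {0,2,4}:3  {1,3,4}:1  {2,3,4}:3
  start at 0(u): 4
  start at 1(e): 6
sum over floor = 10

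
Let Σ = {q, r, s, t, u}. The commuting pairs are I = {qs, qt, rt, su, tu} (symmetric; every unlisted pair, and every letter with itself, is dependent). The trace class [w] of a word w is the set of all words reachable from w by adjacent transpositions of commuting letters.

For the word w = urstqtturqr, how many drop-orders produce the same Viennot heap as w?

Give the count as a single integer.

#0=u has no predecessor
#1=r depends on [0:u]
#2=s depends on [1:r]
#3=t depends on [2:s]
#4=q depends on [1:r]
#5=t depends on [3:t]
#6=t depends on [5:t]
#7=u depends on [4:q]
#8=r depends on [2:s, 7:u]
#9=q depends on [8:r]
#10=r depends on [9:q]
sources: [0:u]
N(rest) = Σ N(rest − s) over sources s of rest; N(one piece) = 1:
  size 1 → [6]=1  [10]=1
  size 2 → [5,6]=1  [6,10]=2  [9,10]=1
  size 3 → [3,5,6]=1  [5,6,10]=3  [6,9,10]=3  [8,9,10]=1
  size 4 → [3,5,6,10]=4  [5,6,9,10]=6  [6,8,9,10]=4  [7,8,9,10]=1
  size 5 → [3,5,6,9,10]=10  [4,7,8,9,10]=1  [5,6,8,9,10]=10  [6,7,8,9,10]=5
  size 6 → [3,5,6,8,9,10]=20  [4,6,7,8,9,10]=6  [5,6,7,8,9,10]=15
  size 7 → [2,3,5,6,8,9,10]=20  [3,5,6,7,8,9,10]=35  [4,5,6,7,8,9,10]=21
  size 8 → [2,3,5,6,7,8,9,10]=55  [3,4,5,6,7,8,9,10]=56
  size 9 → [2,3,4,5,6,7,8,9,10]=111
  first=0(u) contributes 111

111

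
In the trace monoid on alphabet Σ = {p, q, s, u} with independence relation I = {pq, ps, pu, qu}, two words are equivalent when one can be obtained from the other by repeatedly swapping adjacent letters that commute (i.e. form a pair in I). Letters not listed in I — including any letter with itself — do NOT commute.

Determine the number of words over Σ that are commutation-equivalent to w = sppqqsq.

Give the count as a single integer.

21

#0=s has no predecessor
#1=p has no predecessor
#2=p depends on [1:p]
#3=q depends on [0:s]
#4=q depends on [3:q]
#5=s depends on [4:q]
#6=q depends on [5:s]
sources: [0:s, 1:p]
N(rest) = Σ N(rest − s) over sources s of rest; N(one piece) = 1:
  size 1 → [2]=1  [6]=1
  size 2 → [1,2]=1  [2,6]=2  [5,6]=1
  size 3 → [1,2,6]=3  [2,5,6]=3  [4,5,6]=1
  size 4 → [1,2,5,6]=6  [2,4,5,6]=4  [3,4,5,6]=1
  size 5 → [0,3,4,5,6]=1  [1,2,4,5,6]=10  [2,3,4,5,6]=5
  first=0(s) contributes 15
  first=1(p) contributes 6
|[w]| = 21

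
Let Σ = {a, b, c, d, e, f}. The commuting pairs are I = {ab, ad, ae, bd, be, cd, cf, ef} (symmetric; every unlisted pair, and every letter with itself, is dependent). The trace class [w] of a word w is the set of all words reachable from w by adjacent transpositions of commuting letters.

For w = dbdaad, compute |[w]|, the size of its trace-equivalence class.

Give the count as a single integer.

piece 0:d — minimal
piece 1:b — minimal
piece 2:d rests on {0:d}
piece 3:a — minimal
piece 4:a rests on {3:a}
piece 5:d rests on {2:d}
minimal pieces: {0:d, 1:b, 3:a}
ways to finish when only these pieces remain (= sum over removing one remaining piece with nothing left below it):
  1 left: {1}→1  {4}→1  {5}→1
  2 left: {1,4}→2  {1,5}→2  {2,5}→1  {3,4}→1  {4,5}→2
  3 left: {0,2,5}→1  {1,2,5}→3  {1,3,4}→3  {1,4,5}→6  {2,4,5}→3  {3,4,5}→3
  4 left: {0,1,2,5}→4  {0,2,4,5}→4  {1,2,4,5}→12  {1,3,4,5}→12  {2,3,4,5}→6
  placing 0:d first → 30 extensions
  placing 1:b first → 10 extensions
  placing 3:a first → 20 extensions
total linear extensions = 60

60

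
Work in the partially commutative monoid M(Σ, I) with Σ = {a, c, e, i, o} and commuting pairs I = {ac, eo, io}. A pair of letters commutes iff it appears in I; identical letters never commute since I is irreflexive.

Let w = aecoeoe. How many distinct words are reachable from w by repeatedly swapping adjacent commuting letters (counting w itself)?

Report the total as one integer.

6

piece 0:a — minimal
piece 1:e rests on {0:a}
piece 2:c rests on {1:e}
piece 3:o rests on {2:c}
piece 4:e rests on {2:c}
piece 5:o rests on {3:o}
piece 6:e rests on {4:e}
minimal pieces: {0:a}
ways to finish when only these pieces remain (= sum over removing one remaining piece with nothing left below it):
  1 left: {5}→1  {6}→1
  2 left: {3,5}→1  {4,6}→1  {5,6}→2
  3 left: {3,5,6}→3  {4,5,6}→3
  4 left: {3,4,5,6}→6
  5 left: {2,3,4,5,6}→6
  placing 0:a first → 6 extensions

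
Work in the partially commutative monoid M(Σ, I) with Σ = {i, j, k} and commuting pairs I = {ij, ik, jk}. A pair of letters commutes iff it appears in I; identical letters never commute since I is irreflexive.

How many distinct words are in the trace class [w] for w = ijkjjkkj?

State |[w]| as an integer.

#0=i has no predecessor
#1=j has no predecessor
#2=k has no predecessor
#3=j depends on [1:j]
#4=j depends on [3:j]
#5=k depends on [2:k]
#6=k depends on [5:k]
#7=j depends on [4:j]
sources: [0:i, 1:j, 2:k]
N(rest) = Σ N(rest − s) over sources s of rest; N(one piece) = 1:
  size 1 → [0]=1  [6]=1  [7]=1
  size 2 → [0,6]=2  [0,7]=2  [4,7]=1  [5,6]=1  [6,7]=2
  size 3 → [0,4,7]=3  [0,5,6]=3  [0,6,7]=6  [2,5,6]=1  [3,4,7]=1  [4,6,7]=3  [5,6,7]=3
  size 4 → [0,2,5,6]=4  [0,3,4,7]=4  [0,4,6,7]=12  [0,5,6,7]=12  [1,3,4,7]=1  [2,5,6,7]=4  [3,4,6,7]=4  [4,5,6,7]=6
  size 5 → [0,1,3,4,7]=5  [0,2,5,6,7]=20  [0,3,4,6,7]=20  [0,4,5,6,7]=30  [1,3,4,6,7]=5  [2,4,5,6,7]=10  [3,4,5,6,7]=10
  size 6 → [0,1,3,4,6,7]=30  [0,2,4,5,6,7]=60  [0,3,4,5,6,7]=60  [1,3,4,5,6,7]=15  [2,3,4,5,6,7]=20
  first=0(i) contributes 35
  first=1(j) contributes 140
  first=2(k) contributes 105
|[w]| = 280

280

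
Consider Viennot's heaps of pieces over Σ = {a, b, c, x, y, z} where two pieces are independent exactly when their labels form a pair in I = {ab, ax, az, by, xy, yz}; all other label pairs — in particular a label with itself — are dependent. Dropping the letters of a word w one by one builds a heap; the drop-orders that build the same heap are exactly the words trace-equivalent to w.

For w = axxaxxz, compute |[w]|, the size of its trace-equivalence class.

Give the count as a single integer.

21

0(a) covers ∅
1(x) covers ∅
2(x) covers 1:x
3(a) covers 0:a
4(x) covers 2:x
5(x) covers 4:x
6(z) covers 5:x
floor of heap: 0:a, 1:x
completions by unplaced set U, small U first (add the entries for U minus each lowest piece of U):
  |U|=1: {3}:1  {6}:1
  |U|=2: {0,3}:1  {3,6}:2  {5,6}:1
  |U|=3: {0,3,6}:3  {3,5,6}:3  {4,5,6}:1
  |U|=4: {0,3,5,6}:6  {2,4,5,6}:1  {3,4,5,6}:4
  |U|=5: {0,3,4,5,6}:10  {1,2,4,5,6}:1  {2,3,4,5,6}:5
  start at 0(a): 6
  start at 1(x): 15
sum over floor = 21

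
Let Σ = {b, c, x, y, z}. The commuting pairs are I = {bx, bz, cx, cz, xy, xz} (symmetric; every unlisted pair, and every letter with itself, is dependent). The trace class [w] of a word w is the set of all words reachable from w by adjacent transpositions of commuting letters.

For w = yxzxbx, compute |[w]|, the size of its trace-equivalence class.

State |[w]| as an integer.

piece 0:y — minimal
piece 1:x — minimal
piece 2:z rests on {0:y}
piece 3:x rests on {1:x}
piece 4:b rests on {0:y}
piece 5:x rests on {3:x}
minimal pieces: {0:y, 1:x}
ways to finish when only these pieces remain (= sum over removing one remaining piece with nothing left below it):
  1 left: {2}→1  {4}→1  {5}→1
  2 left: {2,4}→2  {2,5}→2  {3,5}→1  {4,5}→2
  3 left: {0,2,4}→2  {1,3,5}→1  {2,3,5}→3  {2,4,5}→6  {3,4,5}→3
  4 left: {0,2,4,5}→8  {1,2,3,5}→4  {1,3,4,5}→4  {2,3,4,5}→12
  placing 0:y first → 20 extensions
  placing 1:x first → 20 extensions
total linear extensions = 40

40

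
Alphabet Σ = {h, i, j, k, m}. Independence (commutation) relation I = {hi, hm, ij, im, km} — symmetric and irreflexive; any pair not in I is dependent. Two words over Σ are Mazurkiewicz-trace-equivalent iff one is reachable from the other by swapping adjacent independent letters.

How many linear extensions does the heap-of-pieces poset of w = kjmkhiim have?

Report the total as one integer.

piece 0:k — minimal
piece 1:j rests on {0:k}
piece 2:m rests on {1:j}
piece 3:k rests on {1:j}
piece 4:h rests on {3:k}
piece 5:i rests on {3:k}
piece 6:i rests on {5:i}
piece 7:m rests on {2:m}
minimal pieces: {0:k}
ways to finish when only these pieces remain (= sum over removing one remaining piece with nothing left below it):
  1 left: {4}→1  {6}→1  {7}→1
  2 left: {2,7}→1  {4,6}→2  {4,7}→2  {5,6}→1  {6,7}→2
  3 left: {2,4,7}→3  {2,6,7}→3  {4,5,6}→3  {4,6,7}→6  {5,6,7}→3
  4 left: {2,4,6,7}→12  {2,5,6,7}→6  {3,4,5,6}→3  {4,5,6,7}→12
  5 left: {2,4,5,6,7}→30  {3,4,5,6,7}→15
  6 left: {2,3,4,5,6,7}→45
  placing 0:k first → 45 extensions

45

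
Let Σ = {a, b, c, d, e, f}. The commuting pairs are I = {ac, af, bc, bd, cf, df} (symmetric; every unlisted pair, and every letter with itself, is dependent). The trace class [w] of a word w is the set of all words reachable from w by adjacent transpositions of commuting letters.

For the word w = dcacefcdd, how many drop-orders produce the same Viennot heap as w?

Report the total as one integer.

12

0(d) covers ∅
1(c) covers 0:d
2(a) covers 0:d
3(c) covers 1:c
4(e) covers 2:a, 3:c
5(f) covers 4:e
6(c) covers 4:e
7(d) covers 6:c
8(d) covers 7:d
floor of heap: 0:d
completions by unplaced set U, small U first (add the entries for U minus each lowest piece of U):
  |U|=1: {5}:1  {8}:1
  |U|=2: {5,8}:2  {7,8}:1
  |U|=3: {5,7,8}:3  {6,7,8}:1
  |U|=4: {5,6,7,8}:4
  |U|=5: {4,5,6,7,8}:4
  |U|=6: {2,4,5,6,7,8}:4  {3,4,5,6,7,8}:4
  |U|=7: {1,3,4,5,6,7,8}:4  {2,3,4,5,6,7,8}:8
  start at 0(d): 12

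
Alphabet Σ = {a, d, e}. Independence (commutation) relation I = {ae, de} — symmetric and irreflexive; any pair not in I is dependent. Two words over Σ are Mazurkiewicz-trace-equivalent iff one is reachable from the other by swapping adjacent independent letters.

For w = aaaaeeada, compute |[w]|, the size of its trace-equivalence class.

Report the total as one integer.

36

#0=a has no predecessor
#1=a depends on [0:a]
#2=a depends on [1:a]
#3=a depends on [2:a]
#4=e has no predecessor
#5=e depends on [4:e]
#6=a depends on [3:a]
#7=d depends on [6:a]
#8=a depends on [7:d]
sources: [0:a, 4:e]
N(rest) = Σ N(rest − s) over sources s of rest; N(one piece) = 1:
  size 1 → [5]=1  [8]=1
  size 2 → [4,5]=1  [5,8]=2  [7,8]=1
  size 3 → [4,5,8]=3  [5,7,8]=3  [6,7,8]=1
  size 4 → [3,6,7,8]=1  [4,5,7,8]=6  [5,6,7,8]=4
  size 5 → [2,3,6,7,8]=1  [3,5,6,7,8]=5  [4,5,6,7,8]=10
  size 6 → [1,2,3,6,7,8]=1  [2,3,5,6,7,8]=6  [3,4,5,6,7,8]=15
  size 7 → [0,1,2,3,6,7,8]=1  [1,2,3,5,6,7,8]=7  [2,3,4,5,6,7,8]=21
  first=0(a) contributes 28
  first=4(e) contributes 8
|[w]| = 36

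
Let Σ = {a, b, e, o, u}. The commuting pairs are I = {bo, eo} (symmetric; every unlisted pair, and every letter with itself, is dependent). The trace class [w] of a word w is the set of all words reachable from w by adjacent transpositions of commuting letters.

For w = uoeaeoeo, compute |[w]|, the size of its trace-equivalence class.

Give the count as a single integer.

drop 0:u onto floor
drop 1:o onto {0:u}
drop 2:e onto {0:u}
drop 3:a onto {1:o, 2:e}
drop 4:e onto {3:a}
drop 5:o onto {3:a}
drop 6:e onto {4:e}
drop 7:o onto {5:o}
ground layer = {0:u}
drop-orders for the pieces not yet dropped (sum over which currently-grounded one goes next):
  1 to go: {6} 1  {7} 1
  2 to go: {4,6} 1  {5,7} 1  {6,7} 2
  3 to go: {4,6,7} 3  {5,6,7} 3
  4 to go: {4,5,6,7} 6
  5 to go: {3,4,5,6,7} 6
  6 to go: {1,3,4,5,6,7} 6  {2,3,4,5,6,7} 6
  if 0:u drops first: 12 orders

12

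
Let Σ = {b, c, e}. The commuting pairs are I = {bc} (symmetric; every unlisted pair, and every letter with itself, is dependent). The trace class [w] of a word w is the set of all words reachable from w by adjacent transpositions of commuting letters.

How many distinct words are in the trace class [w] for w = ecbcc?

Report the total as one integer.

4

0(e) covers ∅
1(c) covers 0:e
2(b) covers 0:e
3(c) covers 1:c
4(c) covers 3:c
floor of heap: 0:e
completions by unplaced set U, small U first (add the entries for U minus each lowest piece of U):
  |U|=1: {2}:1  {4}:1
  |U|=2: {2,4}:2  {3,4}:1
  |U|=3: {1,3,4}:1  {2,3,4}:3
  start at 0(e): 4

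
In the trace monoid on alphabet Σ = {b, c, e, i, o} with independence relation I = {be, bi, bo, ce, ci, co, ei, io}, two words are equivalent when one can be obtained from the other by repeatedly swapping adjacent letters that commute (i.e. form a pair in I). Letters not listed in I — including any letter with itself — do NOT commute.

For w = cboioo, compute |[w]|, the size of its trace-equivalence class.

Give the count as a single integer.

60

0(c) covers ∅
1(b) covers 0:c
2(o) covers ∅
3(i) covers ∅
4(o) covers 2:o
5(o) covers 4:o
floor of heap: 0:c, 2:o, 3:i
completions by unplaced set U, small U first (add the entries for U minus each lowest piece of U):
  |U|=1: {1}:1  {3}:1  {5}:1
  |U|=2: {0,1}:1  {1,3}:2  {1,5}:2  {3,5}:2  {4,5}:1
  |U|=3: {0,1,3}:3  {0,1,5}:3  {1,3,5}:6  {1,4,5}:3  {2,4,5}:1  {3,4,5}:3
  |U|=4: {0,1,3,5}:12  {0,1,4,5}:6  {1,2,4,5}:4  {1,3,4,5}:12  {2,3,4,5}:4
  start at 0(c): 20
  start at 2(o): 30
  start at 3(i): 10
sum over floor = 60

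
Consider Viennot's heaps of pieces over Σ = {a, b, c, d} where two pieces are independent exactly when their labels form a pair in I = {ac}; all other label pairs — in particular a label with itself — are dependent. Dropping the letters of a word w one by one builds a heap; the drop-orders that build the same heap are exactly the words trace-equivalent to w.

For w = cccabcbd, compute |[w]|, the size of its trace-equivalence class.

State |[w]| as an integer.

4

piece 0:c — minimal
piece 1:c rests on {0:c}
piece 2:c rests on {1:c}
piece 3:a — minimal
piece 4:b rests on {2:c, 3:a}
piece 5:c rests on {4:b}
piece 6:b rests on {5:c}
piece 7:d rests on {6:b}
minimal pieces: {0:c, 3:a}
ways to finish when only these pieces remain (= sum over removing one remaining piece with nothing left below it):
  1 left: {7}→1
  2 left: {6,7}→1
  3 left: {5,6,7}→1
  4 left: {4,5,6,7}→1
  5 left: {2,4,5,6,7}→1  {3,4,5,6,7}→1
  6 left: {1,2,4,5,6,7}→1  {2,3,4,5,6,7}→2
  placing 0:c first → 3 extensions
  placing 3:a first → 1 extensions
total linear extensions = 4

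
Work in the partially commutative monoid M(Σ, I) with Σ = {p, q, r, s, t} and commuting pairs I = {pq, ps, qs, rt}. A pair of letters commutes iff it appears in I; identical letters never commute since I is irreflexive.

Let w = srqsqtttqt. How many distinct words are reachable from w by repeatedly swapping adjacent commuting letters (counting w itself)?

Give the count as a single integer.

3

drop 0:s onto floor
drop 1:r onto {0:s}
drop 2:q onto {1:r}
drop 3:s onto {1:r}
drop 4:q onto {2:q}
drop 5:t onto {3:s, 4:q}
drop 6:t onto {5:t}
drop 7:t onto {6:t}
drop 8:q onto {7:t}
drop 9:t onto {8:q}
ground layer = {0:s}
drop-orders for the pieces not yet dropped (sum over which currently-grounded one goes next):
  1 to go: {9} 1
  2 to go: {8,9} 1
  3 to go: {7,8,9} 1
  4 to go: {6,7,8,9} 1
  5 to go: {5,6,7,8,9} 1
  6 to go: {3,5,6,7,8,9} 1  {4,5,6,7,8,9} 1
  7 to go: {2,4,5,6,7,8,9} 1  {3,4,5,6,7,8,9} 2
  8 to go: {2,3,4,5,6,7,8,9} 3
  if 0:s drops first: 3 orders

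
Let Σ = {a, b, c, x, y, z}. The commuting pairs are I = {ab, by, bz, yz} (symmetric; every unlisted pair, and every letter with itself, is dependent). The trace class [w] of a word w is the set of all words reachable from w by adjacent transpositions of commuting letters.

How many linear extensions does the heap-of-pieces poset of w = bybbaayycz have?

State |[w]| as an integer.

piece 0:b — minimal
piece 1:y — minimal
piece 2:b rests on {0:b}
piece 3:b rests on {2:b}
piece 4:a rests on {1:y}
piece 5:a rests on {4:a}
piece 6:y rests on {5:a}
piece 7:y rests on {6:y}
piece 8:c rests on {3:b, 7:y}
piece 9:z rests on {8:c}
minimal pieces: {0:b, 1:y}
ways to finish when only these pieces remain (= sum over removing one remaining piece with nothing left below it):
  1 left: {9}→1
  2 left: {8,9}→1
  3 left: {3,8,9}→1  {7,8,9}→1
  4 left: {2,3,8,9}→1  {3,7,8,9}→2  {6,7,8,9}→1
  5 left: {0,2,3,8,9}→1  {2,3,7,8,9}→3  {3,6,7,8,9}→3  {5,6,7,8,9}→1
  6 left: {0,2,3,7,8,9}→4  {2,3,6,7,8,9}→6  {3,5,6,7,8,9}→4  {4,5,6,7,8,9}→1
  7 left: {0,2,3,6,7,8,9}→10  {1,4,5,6,7,8,9}→1  {2,3,5,6,7,8,9}→10  {3,4,5,6,7,8,9}→5
  8 left: {0,2,3,5,6,7,8,9}→20  {1,3,4,5,6,7,8,9}→6  {2,3,4,5,6,7,8,9}→15
  placing 0:b first → 21 extensions
  placing 1:y first → 35 extensions
total linear extensions = 56

56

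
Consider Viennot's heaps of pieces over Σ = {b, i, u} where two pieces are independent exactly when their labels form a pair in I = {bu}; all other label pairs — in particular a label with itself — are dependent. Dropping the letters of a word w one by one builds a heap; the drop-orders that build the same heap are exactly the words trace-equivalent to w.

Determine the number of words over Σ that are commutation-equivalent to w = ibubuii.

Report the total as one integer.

6

#0=i has no predecessor
#1=b depends on [0:i]
#2=u depends on [0:i]
#3=b depends on [1:b]
#4=u depends on [2:u]
#5=i depends on [3:b, 4:u]
#6=i depends on [5:i]
sources: [0:i]
N(rest) = Σ N(rest − s) over sources s of rest; N(one piece) = 1:
  size 1 → [6]=1
  size 2 → [5,6]=1
  size 3 → [3,5,6]=1  [4,5,6]=1
  size 4 → [1,3,5,6]=1  [2,4,5,6]=1  [3,4,5,6]=2
  size 5 → [1,3,4,5,6]=3  [2,3,4,5,6]=3
  first=0(i) contributes 6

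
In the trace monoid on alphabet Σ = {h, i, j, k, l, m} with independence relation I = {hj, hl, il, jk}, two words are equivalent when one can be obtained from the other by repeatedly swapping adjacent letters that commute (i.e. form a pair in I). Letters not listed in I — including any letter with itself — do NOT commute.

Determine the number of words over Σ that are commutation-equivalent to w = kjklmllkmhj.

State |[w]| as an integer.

#0=k has no predecessor
#1=j has no predecessor
#2=k depends on [0:k]
#3=l depends on [1:j, 2:k]
#4=m depends on [3:l]
#5=l depends on [4:m]
#6=l depends on [5:l]
#7=k depends on [6:l]
#8=m depends on [7:k]
#9=h depends on [8:m]
#10=j depends on [8:m]
sources: [0:k, 1:j]
N(rest) = Σ N(rest − s) over sources s of rest; N(one piece) = 1:
  size 1 → [9]=1  [10]=1
  size 2 → [9,10]=2
  size 3 → [8,9,10]=2
  size 4 → [7,8,9,10]=2
  size 5 → [6,7,8,9,10]=2
  size 6 → [5,6,7,8,9,10]=2
  size 7 → [4,5,6,7,8,9,10]=2
  size 8 → [3,4,5,6,7,8,9,10]=2
  size 9 → [1,3,4,5,6,7,8,9,10]=2  [2,3,4,5,6,7,8,9,10]=2
  first=0(k) contributes 4
  first=1(j) contributes 2
|[w]| = 6

6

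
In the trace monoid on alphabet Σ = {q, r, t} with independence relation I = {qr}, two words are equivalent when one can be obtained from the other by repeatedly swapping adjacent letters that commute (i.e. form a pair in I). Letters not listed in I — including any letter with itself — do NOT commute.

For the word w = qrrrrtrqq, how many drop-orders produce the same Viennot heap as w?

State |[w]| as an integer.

piece 0:q — minimal
piece 1:r — minimal
piece 2:r rests on {1:r}
piece 3:r rests on {2:r}
piece 4:r rests on {3:r}
piece 5:t rests on {0:q, 4:r}
piece 6:r rests on {5:t}
piece 7:q rests on {5:t}
piece 8:q rests on {7:q}
minimal pieces: {0:q, 1:r}
ways to finish when only these pieces remain (= sum over removing one remaining piece with nothing left below it):
  1 left: {6}→1  {8}→1
  2 left: {6,8}→2  {7,8}→1
  3 left: {6,7,8}→3
  4 left: {5,6,7,8}→3
  5 left: {0,5,6,7,8}→3  {4,5,6,7,8}→3
  6 left: {0,4,5,6,7,8}→6  {3,4,5,6,7,8}→3
  7 left: {0,3,4,5,6,7,8}→9  {2,3,4,5,6,7,8}→3
  placing 0:q first → 3 extensions
  placing 1:r first → 12 extensions
total linear extensions = 15

15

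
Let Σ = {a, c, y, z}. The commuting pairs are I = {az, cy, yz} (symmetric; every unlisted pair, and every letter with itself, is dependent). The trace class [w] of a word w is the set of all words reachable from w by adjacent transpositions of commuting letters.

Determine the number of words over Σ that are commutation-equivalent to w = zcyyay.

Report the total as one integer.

6

0(z) covers ∅
1(c) covers 0:z
2(y) covers ∅
3(y) covers 2:y
4(a) covers 1:c, 3:y
5(y) covers 4:a
floor of heap: 0:z, 2:y
completions by unplaced set U, small U first (add the entries for U minus each lowest piece of U):
  |U|=1: {5}:1
  |U|=2: {4,5}:1
  |U|=3: {1,4,5}:1  {3,4,5}:1
  |U|=4: {0,1,4,5}:1  {1,3,4,5}:2  {2,3,4,5}:1
  start at 0(z): 3
  start at 2(y): 3
sum over floor = 6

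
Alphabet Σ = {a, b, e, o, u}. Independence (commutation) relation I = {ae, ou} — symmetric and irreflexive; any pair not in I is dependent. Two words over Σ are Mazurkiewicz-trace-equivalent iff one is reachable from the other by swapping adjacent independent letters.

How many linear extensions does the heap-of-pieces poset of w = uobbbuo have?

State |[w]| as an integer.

4

0(u) covers ∅
1(o) covers ∅
2(b) covers 0:u, 1:o
3(b) covers 2:b
4(b) covers 3:b
5(u) covers 4:b
6(o) covers 4:b
floor of heap: 0:u, 1:o
completions by unplaced set U, small U first (add the entries for U minus each lowest piece of U):
  |U|=1: {5}:1  {6}:1
  |U|=2: {5,6}:2
  |U|=3: {4,5,6}:2
  |U|=4: {3,4,5,6}:2
  |U|=5: {2,3,4,5,6}:2
  start at 0(u): 2
  start at 1(o): 2
sum over floor = 4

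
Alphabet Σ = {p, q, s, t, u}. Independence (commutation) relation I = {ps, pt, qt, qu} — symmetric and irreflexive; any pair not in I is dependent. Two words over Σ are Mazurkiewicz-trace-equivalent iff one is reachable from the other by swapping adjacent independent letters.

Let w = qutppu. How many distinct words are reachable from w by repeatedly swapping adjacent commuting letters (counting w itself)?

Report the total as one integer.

7

0(q) covers ∅
1(u) covers ∅
2(t) covers 1:u
3(p) covers 0:q, 1:u
4(p) covers 3:p
5(u) covers 2:t, 4:p
floor of heap: 0:q, 1:u
completions by unplaced set U, small U first (add the entries for U minus each lowest piece of U):
  |U|=1: {5}:1
  |U|=2: {2,5}:1  {4,5}:1
  |U|=3: {2,4,5}:2  {3,4,5}:1
  |U|=4: {0,3,4,5}:1  {2,3,4,5}:3
  start at 0(q): 3
  start at 1(u): 4
sum over floor = 7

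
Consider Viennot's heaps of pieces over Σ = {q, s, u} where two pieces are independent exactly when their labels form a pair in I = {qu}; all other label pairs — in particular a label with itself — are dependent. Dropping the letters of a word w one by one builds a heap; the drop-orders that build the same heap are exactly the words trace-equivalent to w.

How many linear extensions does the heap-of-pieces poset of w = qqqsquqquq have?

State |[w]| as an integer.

0(q) covers ∅
1(q) covers 0:q
2(q) covers 1:q
3(s) covers 2:q
4(q) covers 3:s
5(u) covers 3:s
6(q) covers 4:q
7(q) covers 6:q
8(u) covers 5:u
9(q) covers 7:q
floor of heap: 0:q
completions by unplaced set U, small U first (add the entries for U minus each lowest piece of U):
  |U|=1: {8}:1  {9}:1
  |U|=2: {5,8}:1  {7,9}:1  {8,9}:2
  |U|=3: {5,8,9}:3  {6,7,9}:1  {7,8,9}:3
  |U|=4: {4,6,7,9}:1  {5,7,8,9}:6  {6,7,8,9}:4
  |U|=5: {4,6,7,8,9}:5  {5,6,7,8,9}:10
  |U|=6: {4,5,6,7,8,9}:15
  |U|=7: {3,4,5,6,7,8,9}:15
  |U|=8: {2,3,4,5,6,7,8,9}:15
  start at 0(q): 15

15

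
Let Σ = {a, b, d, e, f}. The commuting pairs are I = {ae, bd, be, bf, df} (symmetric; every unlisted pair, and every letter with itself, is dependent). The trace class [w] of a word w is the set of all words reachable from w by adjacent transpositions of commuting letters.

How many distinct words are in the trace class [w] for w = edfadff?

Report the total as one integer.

drop 0:e onto floor
drop 1:d onto {0:e}
drop 2:f onto {0:e}
drop 3:a onto {1:d, 2:f}
drop 4:d onto {3:a}
drop 5:f onto {3:a}
drop 6:f onto {5:f}
ground layer = {0:e}
drop-orders for the pieces not yet dropped (sum over which currently-grounded one goes next):
  1 to go: {4} 1  {6} 1
  2 to go: {4,6} 2  {5,6} 1
  3 to go: {4,5,6} 3
  4 to go: {3,4,5,6} 3
  5 to go: {1,3,4,5,6} 3  {2,3,4,5,6} 3
  if 0:e drops first: 6 orders

6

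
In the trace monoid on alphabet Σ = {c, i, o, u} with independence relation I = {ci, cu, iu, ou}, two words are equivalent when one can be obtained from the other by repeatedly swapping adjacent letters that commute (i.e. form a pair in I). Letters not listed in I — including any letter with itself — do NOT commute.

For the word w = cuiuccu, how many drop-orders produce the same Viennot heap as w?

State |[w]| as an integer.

140

drop 0:c onto floor
drop 1:u onto floor
drop 2:i onto floor
drop 3:u onto {1:u}
drop 4:c onto {0:c}
drop 5:c onto {4:c}
drop 6:u onto {3:u}
ground layer = {0:c, 1:u, 2:i}
drop-orders for the pieces not yet dropped (sum over which currently-grounded one goes next):
  1 to go: {2} 1  {5} 1  {6} 1
  2 to go: {2,5} 2  {2,6} 2  {3,6} 1  {4,5} 1  {5,6} 2
  3 to go: {0,4,5} 1  {1,3,6} 1  {2,3,6} 3  {2,4,5} 3  {2,5,6} 6  {3,5,6} 3  {4,5,6} 3
  4 to go: {0,2,4,5} 4  {0,4,5,6} 4  {1,2,3,6} 4  {1,3,5,6} 4  {2,3,5,6} 12  {2,4,5,6} 12  {3,4,5,6} 6
  5 to go: {0,2,4,5,6} 20  {0,3,4,5,6} 10  {1,2,3,5,6} 20  {1,3,4,5,6} 10  {2,3,4,5,6} 30
  if 0:c drops first: 60 orders
  if 1:u drops first: 60 orders
  if 2:i drops first: 20 orders
heap linearizations: 140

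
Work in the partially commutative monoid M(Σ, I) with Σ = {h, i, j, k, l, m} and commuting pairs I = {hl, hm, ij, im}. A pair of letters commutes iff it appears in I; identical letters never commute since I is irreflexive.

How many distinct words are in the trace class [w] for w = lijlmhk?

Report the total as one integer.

0(l) covers ∅
1(i) covers 0:l
2(j) covers 0:l
3(l) covers 1:i, 2:j
4(m) covers 3:l
5(h) covers 1:i, 2:j
6(k) covers 4:m, 5:h
floor of heap: 0:l
completions by unplaced set U, small U first (add the entries for U minus each lowest piece of U):
  |U|=1: {6}:1
  |U|=2: {4,6}:1  {5,6}:1
  |U|=3: {3,4,6}:1  {4,5,6}:2
  |U|=4: {3,4,5,6}:3
  |U|=5: {1,3,4,5,6}:3  {2,3,4,5,6}:3
  start at 0(l): 6

6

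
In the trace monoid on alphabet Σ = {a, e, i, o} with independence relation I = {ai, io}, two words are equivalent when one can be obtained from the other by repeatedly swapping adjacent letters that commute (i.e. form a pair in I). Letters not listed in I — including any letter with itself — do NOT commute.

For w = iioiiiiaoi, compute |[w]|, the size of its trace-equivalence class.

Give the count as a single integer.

drop 0:i onto floor
drop 1:i onto {0:i}
drop 2:o onto floor
drop 3:i onto {1:i}
drop 4:i onto {3:i}
drop 5:i onto {4:i}
drop 6:i onto {5:i}
drop 7:a onto {2:o}
drop 8:o onto {7:a}
drop 9:i onto {6:i}
ground layer = {0:i, 2:o}
drop-orders for the pieces not yet dropped (sum over which currently-grounded one goes next):
  1 to go: {8} 1  {9} 1
  2 to go: {6,9} 1  {7,8} 1  {8,9} 2
  3 to go: {2,7,8} 1  {5,6,9} 1  {6,8,9} 3  {7,8,9} 3
  4 to go: {2,7,8,9} 4  {4,5,6,9} 1  {5,6,8,9} 4  {6,7,8,9} 6
  5 to go: {2,6,7,8,9} 10  {3,4,5,6,9} 1  {4,5,6,8,9} 5  {5,6,7,8,9} 10
  6 to go: {1,3,4,5,6,9} 1  {2,5,6,7,8,9} 20  {3,4,5,6,8,9} 6  {4,5,6,7,8,9} 15
  7 to go: {0,1,3,4,5,6,9} 1  {1,3,4,5,6,8,9} 7  {2,4,5,6,7,8,9} 35  {3,4,5,6,7,8,9} 21
  8 to go: {0,1,3,4,5,6,8,9} 8  {1,3,4,5,6,7,8,9} 28  {2,3,4,5,6,7,8,9} 56
  if 0:i drops first: 84 orders
  if 2:o drops first: 36 orders
heap linearizations: 120

120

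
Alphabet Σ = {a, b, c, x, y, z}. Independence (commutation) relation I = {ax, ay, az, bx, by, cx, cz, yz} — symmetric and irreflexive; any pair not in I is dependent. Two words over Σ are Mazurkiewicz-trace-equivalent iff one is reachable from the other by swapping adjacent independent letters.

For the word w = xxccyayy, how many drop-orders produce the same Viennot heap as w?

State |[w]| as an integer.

28

0(x) covers ∅
1(x) covers 0:x
2(c) covers ∅
3(c) covers 2:c
4(y) covers 1:x, 3:c
5(a) covers 3:c
6(y) covers 4:y
7(y) covers 6:y
floor of heap: 0:x, 2:c
completions by unplaced set U, small U first (add the entries for U minus each lowest piece of U):
  |U|=1: {5}:1  {7}:1
  |U|=2: {5,7}:2  {6,7}:1
  |U|=3: {4,6,7}:1  {5,6,7}:3
  |U|=4: {1,4,6,7}:1  {4,5,6,7}:4
  |U|=5: {0,1,4,6,7}:1  {1,4,5,6,7}:5  {3,4,5,6,7}:4
  |U|=6: {0,1,4,5,6,7}:6  {1,3,4,5,6,7}:9  {2,3,4,5,6,7}:4
  start at 0(x): 13
  start at 2(c): 15
sum over floor = 28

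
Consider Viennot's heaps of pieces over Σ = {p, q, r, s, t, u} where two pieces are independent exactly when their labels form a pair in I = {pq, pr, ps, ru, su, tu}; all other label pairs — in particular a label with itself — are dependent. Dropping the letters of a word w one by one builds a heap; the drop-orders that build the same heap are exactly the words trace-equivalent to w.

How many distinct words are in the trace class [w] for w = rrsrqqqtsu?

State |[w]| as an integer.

3

piece 0:r — minimal
piece 1:r rests on {0:r}
piece 2:s rests on {1:r}
piece 3:r rests on {2:s}
piece 4:q rests on {3:r}
piece 5:q rests on {4:q}
piece 6:q rests on {5:q}
piece 7:t rests on {6:q}
piece 8:s rests on {7:t}
piece 9:u rests on {6:q}
minimal pieces: {0:r}
ways to finish when only these pieces remain (= sum over removing one remaining piece with nothing left below it):
  1 left: {8}→1  {9}→1
  2 left: {7,8}→1  {8,9}→2
  3 left: {7,8,9}→3
  4 left: {6,7,8,9}→3
  5 left: {5,6,7,8,9}→3
  6 left: {4,5,6,7,8,9}→3
  7 left: {3,4,5,6,7,8,9}→3
  8 left: {2,3,4,5,6,7,8,9}→3
  placing 0:r first → 3 extensions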